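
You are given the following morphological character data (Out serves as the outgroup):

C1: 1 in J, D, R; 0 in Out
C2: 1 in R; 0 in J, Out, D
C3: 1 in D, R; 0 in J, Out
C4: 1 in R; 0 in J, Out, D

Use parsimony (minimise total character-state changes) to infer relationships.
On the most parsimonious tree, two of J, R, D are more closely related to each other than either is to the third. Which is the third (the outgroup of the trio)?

The outgroup has state '0' for every character, so '1' is the derived state throughout.
C1 (derived state '1') is shared by all ingroup taxa — unites the whole ingroup.
C2: derived state '1' in R only — an autapomorphy, so it tells us nothing about relationships among taxa.
C3: derived state '1' in D and R only — synapomorphy for {D, R}.
C4: derived state '1' in R only — an autapomorphy, so it tells us nothing about relationships among taxa.
Most parsimonious ingroup topology: ((R,D),J).
D and R share a more recent common ancestor with each other than either does with J, so J is the least closely related of the three.

J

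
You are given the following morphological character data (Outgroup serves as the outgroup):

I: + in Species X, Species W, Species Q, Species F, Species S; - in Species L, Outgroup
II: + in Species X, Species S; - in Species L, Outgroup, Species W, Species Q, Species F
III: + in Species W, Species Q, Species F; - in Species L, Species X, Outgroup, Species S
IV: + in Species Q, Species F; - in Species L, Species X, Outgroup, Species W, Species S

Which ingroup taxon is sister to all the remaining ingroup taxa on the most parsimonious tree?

The outgroup has state '-' for every character, so '+' is the derived state throughout.
I (derived state '+') is shared by Species F, Species Q, Species S, Species W, and Species X — a synapomorphy uniting that clade.
Only Species S and Species X show the derived state '+' for II, supporting them as a clade.
III: derived state '+' in Species F, Species Q, and Species W only — synapomorphy for {Species F, Species Q, Species W}.
IV (derived state '+') is shared by Species F and Species Q — a synapomorphy uniting that clade.
Most parsimonious ingroup topology: ((((Species Q,Species F),Species W),(Species X,Species S)),Species L).
Species L is sister to the clade containing all other ingroup taxa, so it is the earliest-diverging (most basal) ingroup lineage.

Species L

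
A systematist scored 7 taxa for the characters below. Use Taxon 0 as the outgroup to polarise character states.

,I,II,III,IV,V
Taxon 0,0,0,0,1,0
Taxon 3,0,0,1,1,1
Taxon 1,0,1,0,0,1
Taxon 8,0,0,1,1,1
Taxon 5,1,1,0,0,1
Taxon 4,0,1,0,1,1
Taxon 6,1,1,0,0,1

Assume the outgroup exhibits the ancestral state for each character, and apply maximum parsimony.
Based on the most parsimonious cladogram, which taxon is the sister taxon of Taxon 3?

Character polarity is set by the outgroup: the derived state is whichever differs from the outgroup's state, so for IV the derived state is '0', and for the remaining characters it is '1'.
Only Taxon 5 and Taxon 6 show the derived state '1' for I, supporting them as a clade.
II (derived state '1') is shared by Taxon 1, Taxon 4, Taxon 5, and Taxon 6 — a synapomorphy uniting that clade.
III (derived state '1') is shared by Taxon 3 and Taxon 8 — a synapomorphy uniting that clade.
Only Taxon 1, Taxon 5, and Taxon 6 show the derived state '0' for IV, supporting them as a clade.
V (derived state '1') is shared by all ingroup taxa — unites the whole ingroup.
Most parsimonious ingroup topology: ((Taxon 3,Taxon 8),((Taxon 1,(Taxon 5,Taxon 6)),Taxon 4)).
Taxon 3 and Taxon 8 form a cherry on this tree, so they are sister taxa.

Taxon 8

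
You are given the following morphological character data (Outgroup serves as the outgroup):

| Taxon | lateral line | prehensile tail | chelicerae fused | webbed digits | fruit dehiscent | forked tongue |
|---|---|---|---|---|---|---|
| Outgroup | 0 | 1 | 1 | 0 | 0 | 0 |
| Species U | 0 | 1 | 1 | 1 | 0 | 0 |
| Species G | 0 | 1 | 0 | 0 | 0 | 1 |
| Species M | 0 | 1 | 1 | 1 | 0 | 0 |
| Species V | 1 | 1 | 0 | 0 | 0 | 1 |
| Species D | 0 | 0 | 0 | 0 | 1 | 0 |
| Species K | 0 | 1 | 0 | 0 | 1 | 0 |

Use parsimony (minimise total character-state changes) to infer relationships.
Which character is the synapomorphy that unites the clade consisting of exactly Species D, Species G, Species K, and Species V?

Character polarity is set by the outgroup: the derived state is whichever differs from the outgroup's state, so for prehensile tail, chelicerae fused the derived state is '0', and for the remaining characters it is '1'.
lateral line (derived state '1') is unique to Species V (autapomorphy; uninformative for grouping).
prehensile tail (derived state '0') is unique to Species D (autapomorphy; uninformative for grouping).
chelicerae fused (derived state '0') is shared by Species D, Species G, Species K, and Species V — a synapomorphy uniting that clade.
webbed digits (derived state '1') is shared by Species M and Species U — a synapomorphy uniting that clade.
fruit dehiscent: derived state '1' in Species D and Species K only — synapomorphy for {Species D, Species K}.
Only Species G and Species V show the derived state '1' for forked tongue, supporting them as a clade.
Most parsimonious ingroup topology: ((Species U,Species M),((Species G,Species V),(Species D,Species K))).
The clade {Species D, Species G, Species K, Species V} is supported by chelicerae fused: its derived state '0' occurs in exactly those taxa and in no other taxon (including the outgroup).

chelicerae fused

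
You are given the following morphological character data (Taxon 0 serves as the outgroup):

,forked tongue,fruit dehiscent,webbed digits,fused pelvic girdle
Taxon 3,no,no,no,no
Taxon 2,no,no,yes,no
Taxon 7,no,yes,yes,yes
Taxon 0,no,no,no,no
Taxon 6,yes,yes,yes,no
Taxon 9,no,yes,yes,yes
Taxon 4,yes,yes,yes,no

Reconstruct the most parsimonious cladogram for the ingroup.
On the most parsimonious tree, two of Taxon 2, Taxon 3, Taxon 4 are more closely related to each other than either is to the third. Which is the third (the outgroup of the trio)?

Taxon 3

The outgroup has state 'no' for every character, so 'yes' is the derived state throughout.
forked tongue (derived state 'yes') is shared by Taxon 4 and Taxon 6 — a synapomorphy uniting that clade.
Only Taxon 4, Taxon 6, Taxon 7, and Taxon 9 show the derived state 'yes' for fruit dehiscent, supporting them as a clade.
webbed digits (derived state 'yes') is shared by Taxon 2, Taxon 4, Taxon 6, Taxon 7, and Taxon 9 — a synapomorphy uniting that clade.
fused pelvic girdle: derived state 'yes' in Taxon 7 and Taxon 9 only — synapomorphy for {Taxon 7, Taxon 9}.
Most parsimonious ingroup topology: ((((Taxon 4,Taxon 6),(Taxon 9,Taxon 7)),Taxon 2),Taxon 3).
Taxon 2 and Taxon 4 share a more recent common ancestor with each other than either does with Taxon 3, so Taxon 3 is the least closely related of the three.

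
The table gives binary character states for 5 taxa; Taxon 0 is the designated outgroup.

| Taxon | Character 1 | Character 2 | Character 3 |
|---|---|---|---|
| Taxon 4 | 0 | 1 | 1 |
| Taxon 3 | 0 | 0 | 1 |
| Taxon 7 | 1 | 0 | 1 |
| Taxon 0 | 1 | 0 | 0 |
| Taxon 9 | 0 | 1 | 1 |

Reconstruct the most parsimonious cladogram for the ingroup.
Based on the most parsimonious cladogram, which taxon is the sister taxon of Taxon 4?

Character polarity is set by the outgroup: the derived state is whichever differs from the outgroup's state, so for Character 1 the derived state is '0', and for the remaining characters it is '1'.
Character 1 (derived state '0') is shared by Taxon 3, Taxon 4, and Taxon 9 — a synapomorphy uniting that clade.
Character 2 (derived state '1') is shared by Taxon 4 and Taxon 9 — a synapomorphy uniting that clade.
Character 3 (derived state '1') is shared by all ingroup taxa — unites the whole ingroup.
Most parsimonious ingroup topology: (Taxon 7,((Taxon 9,Taxon 4),Taxon 3)).
Taxon 4 and Taxon 9 form a cherry on this tree, so they are sister taxa.

Taxon 9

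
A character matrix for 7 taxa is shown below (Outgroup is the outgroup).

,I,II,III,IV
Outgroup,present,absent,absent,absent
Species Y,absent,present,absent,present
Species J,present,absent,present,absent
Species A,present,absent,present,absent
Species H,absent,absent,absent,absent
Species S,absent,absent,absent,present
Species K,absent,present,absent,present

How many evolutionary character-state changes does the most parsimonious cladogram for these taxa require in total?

Character polarity is set by the outgroup: the derived state is whichever differs from the outgroup's state, so for I the derived state is 'absent', and for the remaining characters it is 'present'.
I (derived state 'absent') is shared by Species H, Species K, Species S, and Species Y — a synapomorphy uniting that clade.
Only Species K and Species Y show the derived state 'present' for II, supporting them as a clade.
III: derived state 'present' in Species A and Species J only — synapomorphy for {Species A, Species J}.
IV (derived state 'present') is shared by Species K, Species S, and Species Y — a synapomorphy uniting that clade.
Most parsimonious ingroup topology: ((((Species Y,Species K),Species S),Species H),(Species J,Species A)).
Changes per character on this tree: I: 1; II: 1; III: 1; IV: 1.
Total = 4.

4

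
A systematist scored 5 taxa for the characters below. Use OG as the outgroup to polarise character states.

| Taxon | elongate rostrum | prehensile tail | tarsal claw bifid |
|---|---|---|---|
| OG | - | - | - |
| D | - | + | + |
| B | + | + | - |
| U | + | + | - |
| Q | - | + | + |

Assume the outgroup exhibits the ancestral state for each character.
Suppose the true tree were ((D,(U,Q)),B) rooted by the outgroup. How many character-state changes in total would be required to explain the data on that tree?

5

Map each character onto ((D,(U,Q)),B) (rooted by OG) and count the minimum state changes it requires (Fitch parsimony):
elongate rostrum: 2; prehensile tail: 1; tarsal claw bifid: 2.
Total tree length = 5.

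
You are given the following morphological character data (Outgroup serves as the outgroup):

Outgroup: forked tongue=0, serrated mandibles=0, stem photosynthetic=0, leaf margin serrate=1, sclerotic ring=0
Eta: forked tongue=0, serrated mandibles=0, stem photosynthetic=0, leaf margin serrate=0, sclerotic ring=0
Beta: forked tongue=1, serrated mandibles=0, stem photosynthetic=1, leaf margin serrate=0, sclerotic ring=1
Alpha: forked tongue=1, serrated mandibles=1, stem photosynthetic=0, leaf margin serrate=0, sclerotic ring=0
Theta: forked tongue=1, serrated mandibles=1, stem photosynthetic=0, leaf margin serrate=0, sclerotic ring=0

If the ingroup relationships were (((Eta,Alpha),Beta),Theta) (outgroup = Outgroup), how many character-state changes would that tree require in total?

Map each character onto (((Eta,Alpha),Beta),Theta) (rooted by Outgroup) and count the minimum state changes it requires (Fitch parsimony):
forked tongue: 2; serrated mandibles: 2; stem photosynthetic: 1; leaf margin serrate: 1; sclerotic ring: 1.
Total tree length = 7.

7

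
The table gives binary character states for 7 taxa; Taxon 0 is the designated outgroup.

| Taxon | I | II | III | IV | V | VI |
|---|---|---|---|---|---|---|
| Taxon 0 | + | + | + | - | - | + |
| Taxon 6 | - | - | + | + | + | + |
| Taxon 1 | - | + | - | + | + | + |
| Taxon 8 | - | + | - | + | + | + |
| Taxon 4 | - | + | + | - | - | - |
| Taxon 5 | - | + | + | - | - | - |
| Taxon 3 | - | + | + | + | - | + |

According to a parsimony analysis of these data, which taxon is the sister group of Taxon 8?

Character polarity is set by the outgroup: the derived state is whichever differs from the outgroup's state, so for I, II, III, VI the derived state is '-', and for the remaining characters it is '+'.
All ingroup taxa share the derived state '-' for I; it defines the ingroup but does not resolve relationships within it.
II: derived state '-' in Taxon 6 only — an autapomorphy, so it tells us nothing about relationships among taxa.
Only Taxon 1 and Taxon 8 show the derived state '-' for III, supporting them as a clade.
Only Taxon 1, Taxon 3, Taxon 6, and Taxon 8 show the derived state '+' for IV, supporting them as a clade.
Only Taxon 1, Taxon 6, and Taxon 8 show the derived state '+' for V, supporting them as a clade.
Only Taxon 4 and Taxon 5 show the derived state '-' for VI, supporting them as a clade.
Most parsimonious ingroup topology: (((Taxon 6,(Taxon 1,Taxon 8)),Taxon 3),(Taxon 4,Taxon 5)).
Taxon 8 and Taxon 1 form a cherry on this tree, so they are sister taxa.

Taxon 1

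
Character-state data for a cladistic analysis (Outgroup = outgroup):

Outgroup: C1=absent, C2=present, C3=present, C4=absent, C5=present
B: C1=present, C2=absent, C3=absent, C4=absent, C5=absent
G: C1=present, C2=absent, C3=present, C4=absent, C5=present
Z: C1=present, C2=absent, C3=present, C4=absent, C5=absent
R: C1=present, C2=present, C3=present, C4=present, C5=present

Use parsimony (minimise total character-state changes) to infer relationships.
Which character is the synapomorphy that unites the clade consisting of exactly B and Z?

Character polarity is set by the outgroup: the derived state is whichever differs from the outgroup's state, so for C2, C3, C5 the derived state is 'absent', and for the remaining characters it is 'present'.
All ingroup taxa share the derived state 'present' for C1; it defines the ingroup but does not resolve relationships within it.
Only B, G, and Z show the derived state 'absent' for C2, supporting them as a clade.
C3 (derived state 'absent') is unique to B (autapomorphy; uninformative for grouping).
C4: derived state 'present' in R only — an autapomorphy, so it tells us nothing about relationships among taxa.
C5 (derived state 'absent') is shared by B and Z — a synapomorphy uniting that clade.
Most parsimonious ingroup topology: (((B,Z),G),R).
The clade {B, Z} is supported by C5: its derived state 'absent' occurs in exactly those taxa and in no other taxon (including the outgroup).

C5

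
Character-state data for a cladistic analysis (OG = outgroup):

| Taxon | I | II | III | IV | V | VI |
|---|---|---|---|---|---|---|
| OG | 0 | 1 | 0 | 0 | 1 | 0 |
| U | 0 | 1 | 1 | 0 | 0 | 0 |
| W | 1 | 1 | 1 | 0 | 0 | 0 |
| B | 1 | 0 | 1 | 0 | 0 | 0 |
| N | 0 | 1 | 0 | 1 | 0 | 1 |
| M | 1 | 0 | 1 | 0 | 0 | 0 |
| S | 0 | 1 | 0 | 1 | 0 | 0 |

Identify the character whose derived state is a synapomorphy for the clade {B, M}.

Character polarity is set by the outgroup: the derived state is whichever differs from the outgroup's state, so for II, V the derived state is '0', and for the remaining characters it is '1'.
Only B, M, and W show the derived state '1' for I, supporting them as a clade.
II (derived state '0') is shared by B and M — a synapomorphy uniting that clade.
III: derived state '1' in B, M, U, and W only — synapomorphy for {B, M, U, W}.
IV: derived state '1' in N and S only — synapomorphy for {N, S}.
V (derived state '0') is shared by all ingroup taxa — unites the whole ingroup.
VI: derived state '1' in N only — an autapomorphy, so it tells us nothing about relationships among taxa.
Most parsimonious ingroup topology: ((U,(W,(B,M))),(N,S)).
The clade {B, M} is supported by II: its derived state '0' occurs in exactly those taxa and in no other taxon (including the outgroup).

II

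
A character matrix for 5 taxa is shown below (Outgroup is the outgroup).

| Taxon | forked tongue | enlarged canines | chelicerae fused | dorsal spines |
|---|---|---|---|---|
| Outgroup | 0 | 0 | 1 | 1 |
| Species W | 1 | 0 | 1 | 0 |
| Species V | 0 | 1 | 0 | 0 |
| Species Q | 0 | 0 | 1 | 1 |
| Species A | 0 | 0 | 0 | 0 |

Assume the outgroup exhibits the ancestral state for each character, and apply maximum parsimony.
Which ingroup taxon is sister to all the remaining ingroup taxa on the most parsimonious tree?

Species Q

Character polarity is set by the outgroup: the derived state is whichever differs from the outgroup's state, so for chelicerae fused, dorsal spines the derived state is '0', and for the remaining characters it is '1'.
forked tongue (derived state '1') is unique to Species W (autapomorphy; uninformative for grouping).
enlarged canines (derived state '1') is unique to Species V (autapomorphy; uninformative for grouping).
chelicerae fused: derived state '0' in Species A and Species V only — synapomorphy for {Species A, Species V}.
dorsal spines (derived state '0') is shared by Species A, Species V, and Species W — a synapomorphy uniting that clade.
Most parsimonious ingroup topology: ((Species W,(Species V,Species A)),Species Q).
Species Q is sister to the clade containing all other ingroup taxa, so it is the earliest-diverging (most basal) ingroup lineage.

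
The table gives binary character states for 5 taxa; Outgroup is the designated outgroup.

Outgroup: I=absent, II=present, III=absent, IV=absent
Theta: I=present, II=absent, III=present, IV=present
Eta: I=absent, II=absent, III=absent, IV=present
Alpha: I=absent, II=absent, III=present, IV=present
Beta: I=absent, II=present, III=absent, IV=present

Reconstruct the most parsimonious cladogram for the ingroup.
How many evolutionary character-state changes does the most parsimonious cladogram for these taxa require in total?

4

Character polarity is set by the outgroup: the derived state is whichever differs from the outgroup's state, so for II the derived state is 'absent', and for the remaining characters it is 'present'.
I (derived state 'present') is unique to Theta (autapomorphy; uninformative for grouping).
II: derived state 'absent' in Alpha, Eta, and Theta only — synapomorphy for {Alpha, Eta, Theta}.
Only Alpha and Theta show the derived state 'present' for III, supporting them as a clade.
IV (derived state 'present') is shared by all ingroup taxa — unites the whole ingroup.
Most parsimonious ingroup topology: (((Theta,Alpha),Eta),Beta).
Changes per character on this tree: I: 1; II: 1; III: 1; IV: 1.
Total = 4.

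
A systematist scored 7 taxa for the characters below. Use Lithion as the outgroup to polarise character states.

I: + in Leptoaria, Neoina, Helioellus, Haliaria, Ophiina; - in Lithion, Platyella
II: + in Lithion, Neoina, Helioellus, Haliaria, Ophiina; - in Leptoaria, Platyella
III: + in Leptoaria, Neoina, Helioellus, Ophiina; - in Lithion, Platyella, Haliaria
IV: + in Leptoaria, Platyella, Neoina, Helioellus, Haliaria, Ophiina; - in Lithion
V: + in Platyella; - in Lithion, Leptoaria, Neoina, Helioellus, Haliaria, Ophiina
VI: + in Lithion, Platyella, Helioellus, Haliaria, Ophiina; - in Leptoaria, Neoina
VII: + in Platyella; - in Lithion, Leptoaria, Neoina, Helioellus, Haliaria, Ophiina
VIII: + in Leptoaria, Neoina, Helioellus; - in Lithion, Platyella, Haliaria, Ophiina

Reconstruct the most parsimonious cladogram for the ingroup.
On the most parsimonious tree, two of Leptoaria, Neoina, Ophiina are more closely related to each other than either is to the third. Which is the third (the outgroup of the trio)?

Character polarity is set by the outgroup: the derived state is whichever differs from the outgroup's state, so for II, VI the derived state is '-', and for the remaining characters it is '+'.
Only Haliaria, Helioellus, Leptoaria, Neoina, and Ophiina show the derived state '+' for I, supporting them as a clade.
II (state '-') occurs in Leptoaria and Platyella but conflicts with the nesting implied by the other characters — most parsimoniously interpreted as homoplasy.
III (derived state '+') is shared by Helioellus, Leptoaria, Neoina, and Ophiina — a synapomorphy uniting that clade.
All ingroup taxa share the derived state '+' for IV; it defines the ingroup but does not resolve relationships within it.
V: derived state '+' in Platyella only — an autapomorphy, so it tells us nothing about relationships among taxa.
VI: derived state '-' in Leptoaria and Neoina only — synapomorphy for {Leptoaria, Neoina}.
VII (derived state '+') is unique to Platyella (autapomorphy; uninformative for grouping).
VIII: derived state '+' in Helioellus, Leptoaria, and Neoina only — synapomorphy for {Helioellus, Leptoaria, Neoina}.
Most parsimonious ingroup topology: (((((Leptoaria,Neoina),Helioellus),Ophiina),Haliaria),Platyella).
Neoina and Leptoaria share a more recent common ancestor with each other than either does with Ophiina, so Ophiina is the least closely related of the three.

Ophiina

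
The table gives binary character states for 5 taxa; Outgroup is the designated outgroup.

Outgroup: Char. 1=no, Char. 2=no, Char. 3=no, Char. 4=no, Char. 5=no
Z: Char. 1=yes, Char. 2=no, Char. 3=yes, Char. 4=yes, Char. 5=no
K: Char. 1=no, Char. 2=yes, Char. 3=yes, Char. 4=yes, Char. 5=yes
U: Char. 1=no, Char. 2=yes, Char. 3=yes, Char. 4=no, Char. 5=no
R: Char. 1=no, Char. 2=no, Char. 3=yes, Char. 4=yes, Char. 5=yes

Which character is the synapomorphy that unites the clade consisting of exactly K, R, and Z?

The outgroup has state 'no' for every character, so 'yes' is the derived state throughout.
Char. 1: derived state 'yes' in Z only — an autapomorphy, so it tells us nothing about relationships among taxa.
Char. 2 groups K and U, which is incompatible with the clades supported by the remaining characters; treating it as convergent (homoplasy) costs fewer steps than any alternative tree.
Char. 3 (derived state 'yes') is shared by all ingroup taxa — unites the whole ingroup.
Char. 4: derived state 'yes' in K, R, and Z only — synapomorphy for {K, R, Z}.
Char. 5 (derived state 'yes') is shared by K and R — a synapomorphy uniting that clade.
Most parsimonious ingroup topology: ((Z,(K,R)),U).
The clade {K, R, Z} is supported by Char. 4: its derived state 'yes' occurs in exactly those taxa and in no other taxon (including the outgroup).

Char. 4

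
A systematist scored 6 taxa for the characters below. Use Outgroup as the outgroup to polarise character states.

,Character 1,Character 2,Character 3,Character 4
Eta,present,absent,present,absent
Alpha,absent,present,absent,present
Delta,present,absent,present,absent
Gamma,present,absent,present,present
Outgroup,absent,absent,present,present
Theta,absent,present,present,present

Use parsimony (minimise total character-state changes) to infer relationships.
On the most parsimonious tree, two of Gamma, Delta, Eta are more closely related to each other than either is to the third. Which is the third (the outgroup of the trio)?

Gamma

Character polarity is set by the outgroup: the derived state is whichever differs from the outgroup's state, so for Character 3, Character 4 the derived state is 'absent', and for the remaining characters it is 'present'.
Character 1: derived state 'present' in Delta, Eta, and Gamma only — synapomorphy for {Delta, Eta, Gamma}.
Only Alpha and Theta show the derived state 'present' for Character 2, supporting them as a clade.
Character 3: derived state 'absent' in Alpha only — an autapomorphy, so it tells us nothing about relationships among taxa.
Only Delta and Eta show the derived state 'absent' for Character 4, supporting them as a clade.
Most parsimonious ingroup topology: ((Theta,Alpha),((Delta,Eta),Gamma)).
Eta and Delta share a more recent common ancestor with each other than either does with Gamma, so Gamma is the least closely related of the three.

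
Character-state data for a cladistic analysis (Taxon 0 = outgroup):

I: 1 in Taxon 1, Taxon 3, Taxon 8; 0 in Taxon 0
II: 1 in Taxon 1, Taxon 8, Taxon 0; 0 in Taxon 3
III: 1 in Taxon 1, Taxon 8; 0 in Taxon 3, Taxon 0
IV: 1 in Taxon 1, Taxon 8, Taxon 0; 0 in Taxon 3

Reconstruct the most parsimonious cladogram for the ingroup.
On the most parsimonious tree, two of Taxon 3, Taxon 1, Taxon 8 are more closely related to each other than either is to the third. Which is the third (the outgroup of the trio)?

Taxon 3

Character polarity is set by the outgroup: the derived state is whichever differs from the outgroup's state, so for II, IV the derived state is '0', and for the remaining characters it is '1'.
I (derived state '1') is shared by all ingroup taxa — unites the whole ingroup.
II: derived state '0' in Taxon 3 only — an autapomorphy, so it tells us nothing about relationships among taxa.
Only Taxon 1 and Taxon 8 show the derived state '1' for III, supporting them as a clade.
IV (derived state '0') is unique to Taxon 3 (autapomorphy; uninformative for grouping).
Most parsimonious ingroup topology: ((Taxon 1,Taxon 8),Taxon 3).
Taxon 1 and Taxon 8 share a more recent common ancestor with each other than either does with Taxon 3, so Taxon 3 is the least closely related of the three.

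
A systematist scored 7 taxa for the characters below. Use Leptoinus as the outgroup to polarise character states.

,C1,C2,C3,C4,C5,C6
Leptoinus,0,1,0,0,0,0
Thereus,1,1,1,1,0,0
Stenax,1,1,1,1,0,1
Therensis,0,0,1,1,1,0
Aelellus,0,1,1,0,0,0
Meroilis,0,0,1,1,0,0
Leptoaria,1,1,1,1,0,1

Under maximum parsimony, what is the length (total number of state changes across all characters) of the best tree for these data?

6

Character polarity is set by the outgroup: the derived state is whichever differs from the outgroup's state, so for C2 the derived state is '0', and for the remaining characters it is '1'.
C1: derived state '1' in Leptoaria, Stenax, and Thereus only — synapomorphy for {Leptoaria, Stenax, Thereus}.
Only Meroilis and Therensis show the derived state '0' for C2, supporting them as a clade.
All ingroup taxa share the derived state '1' for C3; it defines the ingroup but does not resolve relationships within it.
C4 (derived state '1') is shared by Leptoaria, Meroilis, Stenax, Therensis, and Thereus — a synapomorphy uniting that clade.
C5 (derived state '1') is unique to Therensis (autapomorphy; uninformative for grouping).
Only Leptoaria and Stenax show the derived state '1' for C6, supporting them as a clade.
Most parsimonious ingroup topology: (((Thereus,(Stenax,Leptoaria)),(Therensis,Meroilis)),Aelellus).
Changes per character on this tree: C1: 1; C2: 1; C3: 1; C4: 1; C5: 1; C6: 1.
Total = 6.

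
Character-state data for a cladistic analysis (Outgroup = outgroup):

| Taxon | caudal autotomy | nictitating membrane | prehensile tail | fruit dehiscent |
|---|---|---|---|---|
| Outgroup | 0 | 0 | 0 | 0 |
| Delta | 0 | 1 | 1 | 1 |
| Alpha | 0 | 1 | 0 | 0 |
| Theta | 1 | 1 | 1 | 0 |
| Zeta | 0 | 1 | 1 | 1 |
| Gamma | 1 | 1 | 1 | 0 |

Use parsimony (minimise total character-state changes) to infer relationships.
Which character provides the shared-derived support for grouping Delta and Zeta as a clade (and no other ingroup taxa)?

The outgroup has state '0' for every character, so '1' is the derived state throughout.
Only Gamma and Theta show the derived state '1' for caudal autotomy, supporting them as a clade.
nictitating membrane (derived state '1') is shared by all ingroup taxa — unites the whole ingroup.
prehensile tail: derived state '1' in Delta, Gamma, Theta, and Zeta only — synapomorphy for {Delta, Gamma, Theta, Zeta}.
fruit dehiscent: derived state '1' in Delta and Zeta only — synapomorphy for {Delta, Zeta}.
Most parsimonious ingroup topology: (((Delta,Zeta),(Theta,Gamma)),Alpha).
The clade {Delta, Zeta} is supported by fruit dehiscent: its derived state '1' occurs in exactly those taxa and in no other taxon (including the outgroup).

fruit dehiscent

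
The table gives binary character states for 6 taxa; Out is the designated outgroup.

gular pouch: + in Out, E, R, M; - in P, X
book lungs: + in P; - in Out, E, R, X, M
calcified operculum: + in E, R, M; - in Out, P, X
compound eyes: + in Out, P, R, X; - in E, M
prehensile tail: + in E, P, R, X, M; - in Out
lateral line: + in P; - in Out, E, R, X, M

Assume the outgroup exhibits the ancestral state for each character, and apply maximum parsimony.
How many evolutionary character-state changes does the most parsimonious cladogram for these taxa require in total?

Character polarity is set by the outgroup: the derived state is whichever differs from the outgroup's state, so for gular pouch, compound eyes the derived state is '-', and for the remaining characters it is '+'.
gular pouch (derived state '-') is shared by P and X — a synapomorphy uniting that clade.
book lungs (derived state '+') is unique to P (autapomorphy; uninformative for grouping).
calcified operculum: derived state '+' in E, M, and R only — synapomorphy for {E, M, R}.
Only E and M show the derived state '-' for compound eyes, supporting them as a clade.
All ingroup taxa share the derived state '+' for prehensile tail; it defines the ingroup but does not resolve relationships within it.
lateral line (derived state '+') is unique to P (autapomorphy; uninformative for grouping).
Most parsimonious ingroup topology: (((E,M),R),(P,X)).
Changes per character on this tree: gular pouch: 1; book lungs: 1; calcified operculum: 1; compound eyes: 1; prehensile tail: 1; lateral line: 1.
Total = 6.

6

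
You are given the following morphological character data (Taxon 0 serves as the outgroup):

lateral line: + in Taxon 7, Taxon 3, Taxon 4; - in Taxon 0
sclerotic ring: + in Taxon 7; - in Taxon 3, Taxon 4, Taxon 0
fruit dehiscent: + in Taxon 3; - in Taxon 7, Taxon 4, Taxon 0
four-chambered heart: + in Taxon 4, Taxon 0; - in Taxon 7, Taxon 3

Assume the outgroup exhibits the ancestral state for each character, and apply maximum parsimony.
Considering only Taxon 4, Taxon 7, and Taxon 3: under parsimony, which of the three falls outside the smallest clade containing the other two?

Taxon 4

Character polarity is set by the outgroup: the derived state is whichever differs from the outgroup's state, so for four-chambered heart the derived state is '-', and for the remaining characters it is '+'.
lateral line (derived state '+') is shared by all ingroup taxa — unites the whole ingroup.
sclerotic ring (derived state '+') is unique to Taxon 7 (autapomorphy; uninformative for grouping).
fruit dehiscent (derived state '+') is unique to Taxon 3 (autapomorphy; uninformative for grouping).
four-chambered heart (derived state '-') is shared by Taxon 3 and Taxon 7 — a synapomorphy uniting that clade.
Most parsimonious ingroup topology: (Taxon 4,(Taxon 7,Taxon 3)).
Taxon 3 and Taxon 7 share a more recent common ancestor with each other than either does with Taxon 4, so Taxon 4 is the least closely related of the three.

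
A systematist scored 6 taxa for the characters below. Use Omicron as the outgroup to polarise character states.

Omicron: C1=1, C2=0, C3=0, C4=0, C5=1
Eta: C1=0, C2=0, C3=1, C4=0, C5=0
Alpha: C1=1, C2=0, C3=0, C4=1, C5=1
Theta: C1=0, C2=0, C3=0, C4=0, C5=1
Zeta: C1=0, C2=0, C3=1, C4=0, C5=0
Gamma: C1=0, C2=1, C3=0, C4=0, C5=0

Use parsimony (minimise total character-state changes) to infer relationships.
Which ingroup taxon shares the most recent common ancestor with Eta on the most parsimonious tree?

Character polarity is set by the outgroup: the derived state is whichever differs from the outgroup's state, so for C1, C5 the derived state is '0', and for the remaining characters it is '1'.
C1: derived state '0' in Eta, Gamma, Theta, and Zeta only — synapomorphy for {Eta, Gamma, Theta, Zeta}.
C2 (derived state '1') is unique to Gamma (autapomorphy; uninformative for grouping).
C3 (derived state '1') is shared by Eta and Zeta — a synapomorphy uniting that clade.
C4 (derived state '1') is unique to Alpha (autapomorphy; uninformative for grouping).
Only Eta, Gamma, and Zeta show the derived state '0' for C5, supporting them as a clade.
Most parsimonious ingroup topology: ((((Eta,Zeta),Gamma),Theta),Alpha).
Eta and Zeta form a cherry on this tree, so they are sister taxa.

Zeta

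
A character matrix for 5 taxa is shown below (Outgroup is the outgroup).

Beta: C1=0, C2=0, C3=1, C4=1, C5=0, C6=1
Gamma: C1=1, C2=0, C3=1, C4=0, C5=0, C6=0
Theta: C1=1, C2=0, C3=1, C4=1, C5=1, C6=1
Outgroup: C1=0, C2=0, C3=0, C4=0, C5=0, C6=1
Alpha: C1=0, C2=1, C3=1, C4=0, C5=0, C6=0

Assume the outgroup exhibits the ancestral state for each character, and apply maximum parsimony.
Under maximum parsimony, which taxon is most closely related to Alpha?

Gamma

Character polarity is set by the outgroup: the derived state is whichever differs from the outgroup's state, so for C6 the derived state is '0', and for the remaining characters it is '1'.
C1 groups Gamma and Theta, which is incompatible with the clades supported by the remaining characters; treating it as convergent (homoplasy) costs fewer steps than any alternative tree.
C2: derived state '1' in Alpha only — an autapomorphy, so it tells us nothing about relationships among taxa.
C3 (derived state '1') is shared by all ingroup taxa — unites the whole ingroup.
C4: derived state '1' in Beta and Theta only — synapomorphy for {Beta, Theta}.
C5: derived state '1' in Theta only — an autapomorphy, so it tells us nothing about relationships among taxa.
C6 (derived state '0') is shared by Alpha and Gamma — a synapomorphy uniting that clade.
Most parsimonious ingroup topology: ((Gamma,Alpha),(Theta,Beta)).
Alpha and Gamma form a cherry on this tree, so they are sister taxa.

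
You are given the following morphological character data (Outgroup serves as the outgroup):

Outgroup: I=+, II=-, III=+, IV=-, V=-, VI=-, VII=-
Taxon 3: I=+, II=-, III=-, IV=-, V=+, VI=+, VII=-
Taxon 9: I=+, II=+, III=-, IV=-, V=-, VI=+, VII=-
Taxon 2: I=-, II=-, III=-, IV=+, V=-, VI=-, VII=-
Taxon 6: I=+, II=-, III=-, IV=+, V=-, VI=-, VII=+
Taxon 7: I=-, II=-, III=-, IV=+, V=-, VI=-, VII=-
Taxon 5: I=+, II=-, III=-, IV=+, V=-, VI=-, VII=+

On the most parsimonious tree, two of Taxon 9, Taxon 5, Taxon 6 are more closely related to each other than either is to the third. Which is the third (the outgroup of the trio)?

Character polarity is set by the outgroup: the derived state is whichever differs from the outgroup's state, so for I, III the derived state is '-', and for the remaining characters it is '+'.
I (derived state '-') is shared by Taxon 2 and Taxon 7 — a synapomorphy uniting that clade.
II (derived state '+') is unique to Taxon 9 (autapomorphy; uninformative for grouping).
All ingroup taxa share the derived state '-' for III; it defines the ingroup but does not resolve relationships within it.
IV (derived state '+') is shared by Taxon 2, Taxon 5, Taxon 6, and Taxon 7 — a synapomorphy uniting that clade.
V (derived state '+') is unique to Taxon 3 (autapomorphy; uninformative for grouping).
VI (derived state '+') is shared by Taxon 3 and Taxon 9 — a synapomorphy uniting that clade.
VII: derived state '+' in Taxon 5 and Taxon 6 only — synapomorphy for {Taxon 5, Taxon 6}.
Most parsimonious ingroup topology: ((Taxon 3,Taxon 9),((Taxon 2,Taxon 7),(Taxon 6,Taxon 5))).
Taxon 5 and Taxon 6 share a more recent common ancestor with each other than either does with Taxon 9, so Taxon 9 is the least closely related of the three.

Taxon 9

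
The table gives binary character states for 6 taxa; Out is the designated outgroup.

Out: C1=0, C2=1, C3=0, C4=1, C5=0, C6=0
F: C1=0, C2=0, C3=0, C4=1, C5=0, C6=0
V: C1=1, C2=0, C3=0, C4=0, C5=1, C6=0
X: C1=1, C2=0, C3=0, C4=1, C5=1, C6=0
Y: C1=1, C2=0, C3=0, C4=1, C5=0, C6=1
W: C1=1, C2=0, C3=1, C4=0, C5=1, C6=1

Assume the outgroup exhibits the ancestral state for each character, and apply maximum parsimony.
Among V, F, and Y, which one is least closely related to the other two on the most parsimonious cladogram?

F

Character polarity is set by the outgroup: the derived state is whichever differs from the outgroup's state, so for C2, C4 the derived state is '0', and for the remaining characters it is '1'.
Only V, W, X, and Y show the derived state '1' for C1, supporting them as a clade.
All ingroup taxa share the derived state '0' for C2; it defines the ingroup but does not resolve relationships within it.
C3 (derived state '1') is unique to W (autapomorphy; uninformative for grouping).
C4: derived state '0' in V and W only — synapomorphy for {V, W}.
C5: derived state '1' in V, W, and X only — synapomorphy for {V, W, X}.
C6 groups W and Y, which is incompatible with the clades supported by the remaining characters; treating it as convergent (homoplasy) costs fewer steps than any alternative tree.
Most parsimonious ingroup topology: (F,(((V,W),X),Y)).
V and Y share a more recent common ancestor with each other than either does with F, so F is the least closely related of the three.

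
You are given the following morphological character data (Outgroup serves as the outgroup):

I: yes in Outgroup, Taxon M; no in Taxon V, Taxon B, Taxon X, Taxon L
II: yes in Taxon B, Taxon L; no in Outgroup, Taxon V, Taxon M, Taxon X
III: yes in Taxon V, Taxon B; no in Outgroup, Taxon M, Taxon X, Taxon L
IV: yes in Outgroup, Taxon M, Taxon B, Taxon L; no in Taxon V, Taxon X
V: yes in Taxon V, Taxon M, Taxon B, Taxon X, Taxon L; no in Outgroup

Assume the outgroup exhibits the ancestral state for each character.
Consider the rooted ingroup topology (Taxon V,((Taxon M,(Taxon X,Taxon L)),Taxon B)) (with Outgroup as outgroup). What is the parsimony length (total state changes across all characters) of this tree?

Map each character onto (Taxon V,((Taxon M,(Taxon X,Taxon L)),Taxon B)) (rooted by Outgroup) and count the minimum state changes it requires (Fitch parsimony):
I: 2; II: 2; III: 2; IV: 2; V: 1.
Total tree length = 9.

9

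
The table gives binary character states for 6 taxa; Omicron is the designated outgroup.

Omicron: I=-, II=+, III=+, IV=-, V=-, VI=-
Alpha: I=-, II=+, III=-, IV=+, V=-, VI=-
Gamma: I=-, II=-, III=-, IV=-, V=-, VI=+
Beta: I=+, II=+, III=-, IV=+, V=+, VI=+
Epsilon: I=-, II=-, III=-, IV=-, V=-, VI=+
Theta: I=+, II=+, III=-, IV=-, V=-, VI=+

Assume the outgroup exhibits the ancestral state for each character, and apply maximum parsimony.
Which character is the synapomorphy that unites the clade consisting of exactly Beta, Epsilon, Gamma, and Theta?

VI

Character polarity is set by the outgroup: the derived state is whichever differs from the outgroup's state, so for II, III the derived state is '-', and for the remaining characters it is '+'.
I: derived state '+' in Beta and Theta only — synapomorphy for {Beta, Theta}.
II (derived state '-') is shared by Epsilon and Gamma — a synapomorphy uniting that clade.
All ingroup taxa share the derived state '-' for III; it defines the ingroup but does not resolve relationships within it.
IV groups Alpha and Beta, which is incompatible with the clades supported by the remaining characters; treating it as convergent (homoplasy) costs fewer steps than any alternative tree.
V: derived state '+' in Beta only — an autapomorphy, so it tells us nothing about relationships among taxa.
VI (derived state '+') is shared by Beta, Epsilon, Gamma, and Theta — a synapomorphy uniting that clade.
Most parsimonious ingroup topology: (Alpha,((Gamma,Epsilon),(Beta,Theta))).
The clade {Beta, Epsilon, Gamma, Theta} is supported by VI: its derived state '+' occurs in exactly those taxa and in no other taxon (including the outgroup).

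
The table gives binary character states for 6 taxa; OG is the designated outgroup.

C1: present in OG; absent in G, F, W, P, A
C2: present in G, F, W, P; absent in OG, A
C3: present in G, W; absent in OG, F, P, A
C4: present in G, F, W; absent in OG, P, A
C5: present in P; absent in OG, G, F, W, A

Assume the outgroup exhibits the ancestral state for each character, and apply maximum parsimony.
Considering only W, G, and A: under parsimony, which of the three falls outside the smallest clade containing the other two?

Character polarity is set by the outgroup: the derived state is whichever differs from the outgroup's state, so for C1 the derived state is 'absent', and for the remaining characters it is 'present'.
All ingroup taxa share the derived state 'absent' for C1; it defines the ingroup but does not resolve relationships within it.
C2 (derived state 'present') is shared by F, G, P, and W — a synapomorphy uniting that clade.
Only G and W show the derived state 'present' for C3, supporting them as a clade.
C4 (derived state 'present') is shared by F, G, and W — a synapomorphy uniting that clade.
C5 (derived state 'present') is unique to P (autapomorphy; uninformative for grouping).
Most parsimonious ingroup topology: ((((G,W),F),P),A).
G and W share a more recent common ancestor with each other than either does with A, so A is the least closely related of the three.

A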